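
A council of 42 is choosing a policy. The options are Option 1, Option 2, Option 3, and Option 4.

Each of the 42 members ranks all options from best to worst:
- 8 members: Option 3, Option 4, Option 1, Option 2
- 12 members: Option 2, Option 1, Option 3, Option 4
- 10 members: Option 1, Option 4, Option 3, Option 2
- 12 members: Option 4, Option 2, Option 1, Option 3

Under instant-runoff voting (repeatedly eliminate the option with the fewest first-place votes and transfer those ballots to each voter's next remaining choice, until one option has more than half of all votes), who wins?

Round 1: Option 1 10, Option 2 12, Option 3 8, Option 4 12. Option 3 eliminated.
Round 2: Option 1 10, Option 2 12, Option 4 20. Option 1 eliminated.
Round 3: Option 2 12, Option 4 30. Option 4 has a majority (≥22).

Option 4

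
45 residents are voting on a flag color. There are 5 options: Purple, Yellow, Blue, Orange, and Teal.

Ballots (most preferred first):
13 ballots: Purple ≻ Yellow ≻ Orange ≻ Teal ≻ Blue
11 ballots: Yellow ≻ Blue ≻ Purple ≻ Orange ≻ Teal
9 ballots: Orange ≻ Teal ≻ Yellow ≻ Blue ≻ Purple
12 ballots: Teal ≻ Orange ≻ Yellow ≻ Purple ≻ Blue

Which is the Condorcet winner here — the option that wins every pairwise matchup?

Yellow

Yellow vs Purple: 32–13
Yellow vs Blue: 45–0
Yellow vs Orange: 24–21
Yellow vs Teal: 24–21
Yellow beats every other option.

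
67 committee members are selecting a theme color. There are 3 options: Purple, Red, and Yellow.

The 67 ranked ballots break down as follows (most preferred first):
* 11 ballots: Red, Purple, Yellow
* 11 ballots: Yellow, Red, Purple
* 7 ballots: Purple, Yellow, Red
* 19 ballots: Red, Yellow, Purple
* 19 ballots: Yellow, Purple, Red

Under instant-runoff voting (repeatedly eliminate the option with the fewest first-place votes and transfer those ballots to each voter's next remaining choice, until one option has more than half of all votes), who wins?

Yellow

Round 1: Purple 7, Red 30, Yellow 30. Purple eliminated.
Round 2: Red 30, Yellow 37. Yellow has a majority (≥34).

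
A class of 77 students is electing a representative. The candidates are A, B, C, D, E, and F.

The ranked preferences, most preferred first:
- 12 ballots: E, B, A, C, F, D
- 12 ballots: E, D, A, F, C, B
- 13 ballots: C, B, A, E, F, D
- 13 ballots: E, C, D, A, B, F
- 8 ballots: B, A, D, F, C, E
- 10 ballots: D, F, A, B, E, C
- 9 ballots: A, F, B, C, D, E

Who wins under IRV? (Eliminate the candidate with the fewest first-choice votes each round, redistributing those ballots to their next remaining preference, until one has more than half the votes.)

Round 1: A 9, B 8, C 13, D 10, E 37, F 0. F eliminated.
Round 2: A 9, B 8, C 13, D 10, E 37. B eliminated.
Round 3: A 17, C 13, D 10, E 37. D eliminated.
Round 4: A 27, C 13, E 37. C eliminated.
Round 5: A 40, E 37. A has a majority (≥39).

A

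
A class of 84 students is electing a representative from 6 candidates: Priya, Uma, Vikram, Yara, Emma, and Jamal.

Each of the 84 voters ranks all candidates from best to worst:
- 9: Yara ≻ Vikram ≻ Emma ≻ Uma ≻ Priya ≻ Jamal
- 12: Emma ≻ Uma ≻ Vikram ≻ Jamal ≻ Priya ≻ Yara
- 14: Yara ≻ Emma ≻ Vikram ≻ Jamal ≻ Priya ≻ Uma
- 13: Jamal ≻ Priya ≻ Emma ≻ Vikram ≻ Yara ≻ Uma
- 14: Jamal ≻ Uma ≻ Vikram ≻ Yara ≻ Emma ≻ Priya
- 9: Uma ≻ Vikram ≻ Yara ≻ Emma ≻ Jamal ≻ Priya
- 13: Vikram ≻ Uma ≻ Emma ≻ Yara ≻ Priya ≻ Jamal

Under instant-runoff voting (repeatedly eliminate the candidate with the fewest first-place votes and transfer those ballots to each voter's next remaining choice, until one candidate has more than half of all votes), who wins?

Vikram

Round 1: Priya 0, Uma 9, Vikram 13, Yara 23, Emma 12, Jamal 27. Priya eliminated.
Round 2: Uma 9, Vikram 13, Yara 23, Emma 12, Jamal 27. Uma eliminated.
Round 3: Vikram 22, Yara 23, Emma 12, Jamal 27. Emma eliminated.
Round 4: Vikram 34, Yara 23, Jamal 27. Yara eliminated.
Round 5: Vikram 57, Jamal 27. Vikram has a majority (≥43).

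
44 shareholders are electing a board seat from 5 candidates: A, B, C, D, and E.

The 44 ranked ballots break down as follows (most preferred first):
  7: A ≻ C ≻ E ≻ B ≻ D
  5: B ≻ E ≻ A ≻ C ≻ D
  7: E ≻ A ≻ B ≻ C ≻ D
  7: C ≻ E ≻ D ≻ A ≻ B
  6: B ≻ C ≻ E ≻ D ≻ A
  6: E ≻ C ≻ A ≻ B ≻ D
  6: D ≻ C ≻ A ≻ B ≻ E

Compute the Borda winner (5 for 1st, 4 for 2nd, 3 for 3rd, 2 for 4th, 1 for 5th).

C

A: 7×5 + 5×3 + 7×4 + 7×2 + 6×1 + 6×3 + 6×3 = 134
B: 7×2 + 5×5 + 7×3 + 7×1 + 6×5 + 6×2 + 6×2 = 121
C: 7×4 + 5×2 + 7×2 + 7×5 + 6×4 + 6×4 + 6×4 = 159
D: 7×1 + 5×1 + 7×1 + 7×3 + 6×2 + 6×1 + 6×5 = 88
E: 7×3 + 5×4 + 7×5 + 7×4 + 6×3 + 6×5 + 6×1 = 158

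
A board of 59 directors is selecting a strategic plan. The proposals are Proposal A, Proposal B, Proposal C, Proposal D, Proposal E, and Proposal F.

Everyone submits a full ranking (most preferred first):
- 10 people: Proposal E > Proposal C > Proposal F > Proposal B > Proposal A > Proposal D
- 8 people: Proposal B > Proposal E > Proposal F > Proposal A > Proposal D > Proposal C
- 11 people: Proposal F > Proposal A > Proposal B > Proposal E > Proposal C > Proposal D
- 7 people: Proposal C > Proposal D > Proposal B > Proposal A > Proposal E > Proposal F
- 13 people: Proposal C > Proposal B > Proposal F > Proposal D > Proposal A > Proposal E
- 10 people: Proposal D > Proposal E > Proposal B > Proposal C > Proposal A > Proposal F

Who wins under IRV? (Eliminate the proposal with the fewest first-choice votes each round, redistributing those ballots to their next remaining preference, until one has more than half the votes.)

Round 1: Proposal A 0, Proposal B 8, Proposal C 20, Proposal D 10, Proposal E 10, Proposal F 11. Proposal A eliminated.
Round 2: Proposal B 8, Proposal C 20, Proposal D 10, Proposal E 10, Proposal F 11. Proposal B eliminated.
Round 3: Proposal C 20, Proposal D 10, Proposal E 18, Proposal F 11. Proposal D eliminated.
Round 4: Proposal C 20, Proposal E 28, Proposal F 11. Proposal F eliminated.
Round 5: Proposal C 20, Proposal E 39. Proposal E has a majority (≥30).

Proposal E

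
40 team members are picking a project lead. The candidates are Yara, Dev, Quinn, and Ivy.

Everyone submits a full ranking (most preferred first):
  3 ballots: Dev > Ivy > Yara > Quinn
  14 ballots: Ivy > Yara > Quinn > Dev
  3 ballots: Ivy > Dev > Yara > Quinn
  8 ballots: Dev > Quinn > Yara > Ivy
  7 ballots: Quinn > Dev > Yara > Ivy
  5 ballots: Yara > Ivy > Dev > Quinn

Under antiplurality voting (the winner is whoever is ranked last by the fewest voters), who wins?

Yara

Last-place votes: Yara 0, Dev 14, Quinn 11, Ivy 15.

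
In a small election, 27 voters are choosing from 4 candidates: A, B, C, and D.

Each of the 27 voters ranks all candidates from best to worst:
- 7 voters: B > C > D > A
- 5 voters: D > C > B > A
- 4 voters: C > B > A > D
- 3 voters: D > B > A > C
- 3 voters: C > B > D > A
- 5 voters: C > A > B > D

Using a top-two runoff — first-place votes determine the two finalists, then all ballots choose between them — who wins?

Round 1 first-place votes: A 0, B 7, C 12, D 8. C and D advance.
Runoff: C is ranked above D on 19 ballots, D above C on 8.

C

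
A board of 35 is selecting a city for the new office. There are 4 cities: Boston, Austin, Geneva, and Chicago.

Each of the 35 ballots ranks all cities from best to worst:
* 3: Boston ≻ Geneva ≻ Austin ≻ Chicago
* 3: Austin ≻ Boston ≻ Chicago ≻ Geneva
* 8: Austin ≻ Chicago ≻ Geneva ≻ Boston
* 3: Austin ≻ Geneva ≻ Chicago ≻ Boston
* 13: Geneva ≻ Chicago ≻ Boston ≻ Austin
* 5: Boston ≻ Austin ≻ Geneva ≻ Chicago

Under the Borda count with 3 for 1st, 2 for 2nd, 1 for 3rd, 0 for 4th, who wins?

Boston: 3×3 + 3×2 + 8×0 + 3×0 + 13×1 + 5×3 = 43
Austin: 3×1 + 3×3 + 8×3 + 3×3 + 13×0 + 5×2 = 55
Geneva: 3×2 + 3×0 + 8×1 + 3×2 + 13×3 + 5×1 = 64
Chicago: 3×0 + 3×1 + 8×2 + 3×1 + 13×2 + 5×0 = 48

Geneva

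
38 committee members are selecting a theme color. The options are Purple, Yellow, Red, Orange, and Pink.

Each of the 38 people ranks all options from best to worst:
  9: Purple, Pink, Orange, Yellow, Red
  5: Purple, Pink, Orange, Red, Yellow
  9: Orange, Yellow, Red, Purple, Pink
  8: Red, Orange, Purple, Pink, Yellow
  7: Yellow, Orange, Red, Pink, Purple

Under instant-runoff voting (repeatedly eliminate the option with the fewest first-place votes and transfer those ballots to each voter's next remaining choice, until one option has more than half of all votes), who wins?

Orange

Round 1: Purple 14, Yellow 7, Red 8, Orange 9, Pink 0. Pink eliminated.
Round 2: Purple 14, Yellow 7, Red 8, Orange 9. Yellow eliminated.
Round 3: Purple 14, Red 8, Orange 16. Red eliminated.
Round 4: Purple 14, Orange 24. Orange has a majority (≥20).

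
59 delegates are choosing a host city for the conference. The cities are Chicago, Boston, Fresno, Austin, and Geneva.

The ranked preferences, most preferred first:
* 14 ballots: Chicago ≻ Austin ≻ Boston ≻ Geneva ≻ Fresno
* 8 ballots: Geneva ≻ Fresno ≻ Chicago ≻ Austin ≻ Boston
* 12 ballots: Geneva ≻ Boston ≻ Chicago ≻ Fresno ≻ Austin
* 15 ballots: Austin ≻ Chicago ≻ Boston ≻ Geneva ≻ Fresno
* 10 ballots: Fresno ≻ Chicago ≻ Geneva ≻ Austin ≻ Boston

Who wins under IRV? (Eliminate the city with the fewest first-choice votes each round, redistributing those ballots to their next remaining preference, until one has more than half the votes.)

Chicago

Round 1: Chicago 14, Boston 0, Fresno 10, Austin 15, Geneva 20. Boston eliminated.
Round 2: Chicago 14, Fresno 10, Austin 15, Geneva 20. Fresno eliminated.
Round 3: Chicago 24, Austin 15, Geneva 20. Austin eliminated.
Round 4: Chicago 39, Geneva 20. Chicago has a majority (≥30).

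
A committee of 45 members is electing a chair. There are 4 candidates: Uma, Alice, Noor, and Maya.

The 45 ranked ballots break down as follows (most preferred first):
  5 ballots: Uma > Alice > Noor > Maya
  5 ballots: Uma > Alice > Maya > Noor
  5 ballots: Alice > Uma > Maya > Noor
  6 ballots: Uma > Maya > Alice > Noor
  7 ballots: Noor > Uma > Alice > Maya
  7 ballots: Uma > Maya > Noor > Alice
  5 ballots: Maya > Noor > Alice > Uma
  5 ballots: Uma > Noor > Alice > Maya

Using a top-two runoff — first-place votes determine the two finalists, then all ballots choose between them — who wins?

Round 1 first-place votes: Uma 28, Alice 5, Noor 7, Maya 5. Uma and Noor advance.
Runoff: Uma is ranked above Noor on 33 ballots, Noor above Uma on 12.

Uma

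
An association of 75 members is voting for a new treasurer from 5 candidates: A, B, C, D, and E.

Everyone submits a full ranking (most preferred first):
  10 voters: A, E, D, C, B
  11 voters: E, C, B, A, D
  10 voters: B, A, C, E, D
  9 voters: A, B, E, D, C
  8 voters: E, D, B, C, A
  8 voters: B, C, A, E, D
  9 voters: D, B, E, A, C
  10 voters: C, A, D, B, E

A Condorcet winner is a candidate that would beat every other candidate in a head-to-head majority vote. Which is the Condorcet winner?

B vs A: 46–29
B vs C: 44–31
B vs D: 38–37
B vs E: 46–29
B beats every other candidate.

B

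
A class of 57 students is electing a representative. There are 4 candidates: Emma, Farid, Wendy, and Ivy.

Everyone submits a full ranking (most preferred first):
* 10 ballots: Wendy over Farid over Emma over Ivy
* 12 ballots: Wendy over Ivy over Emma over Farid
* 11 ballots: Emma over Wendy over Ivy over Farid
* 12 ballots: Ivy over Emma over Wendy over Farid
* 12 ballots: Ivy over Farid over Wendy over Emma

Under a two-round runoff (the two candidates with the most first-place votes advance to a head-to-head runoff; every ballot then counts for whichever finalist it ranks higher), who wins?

Round 1 first-place votes: Emma 11, Farid 0, Wendy 22, Ivy 24. Ivy and Wendy advance.
Runoff: Ivy is ranked above Wendy on 24 ballots, Wendy above Ivy on 33.

Wendy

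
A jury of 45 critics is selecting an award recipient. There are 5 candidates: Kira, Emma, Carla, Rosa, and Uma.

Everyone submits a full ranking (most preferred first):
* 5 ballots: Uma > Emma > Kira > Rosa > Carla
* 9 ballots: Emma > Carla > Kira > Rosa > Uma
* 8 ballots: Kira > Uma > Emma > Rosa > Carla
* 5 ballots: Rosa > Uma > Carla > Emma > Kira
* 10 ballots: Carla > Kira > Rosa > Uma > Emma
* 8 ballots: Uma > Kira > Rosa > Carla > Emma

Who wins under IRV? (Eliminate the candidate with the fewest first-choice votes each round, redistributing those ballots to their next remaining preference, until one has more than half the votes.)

Round 1: Kira 8, Emma 9, Carla 10, Rosa 5, Uma 13. Rosa eliminated.
Round 2: Kira 8, Emma 9, Carla 10, Uma 18. Kira eliminated.
Round 3: Emma 9, Carla 10, Uma 26. Uma has a majority (≥23).

Uma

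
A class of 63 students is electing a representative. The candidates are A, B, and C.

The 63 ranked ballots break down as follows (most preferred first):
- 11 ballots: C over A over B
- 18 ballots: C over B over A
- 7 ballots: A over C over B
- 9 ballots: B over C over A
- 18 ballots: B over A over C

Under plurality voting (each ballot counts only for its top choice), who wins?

C

First-place votes: A 7, B 27, C 29.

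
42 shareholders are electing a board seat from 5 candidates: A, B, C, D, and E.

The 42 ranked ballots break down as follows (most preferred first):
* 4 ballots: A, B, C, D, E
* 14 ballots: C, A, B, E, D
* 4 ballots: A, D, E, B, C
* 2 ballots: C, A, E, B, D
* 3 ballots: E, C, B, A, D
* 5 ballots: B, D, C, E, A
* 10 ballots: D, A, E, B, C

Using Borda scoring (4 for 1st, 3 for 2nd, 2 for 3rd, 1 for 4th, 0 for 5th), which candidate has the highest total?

A: 4×4 + 14×3 + 4×4 + 2×3 + 3×1 + 5×0 + 10×3 = 113
B: 4×3 + 14×2 + 4×1 + 2×1 + 3×2 + 5×4 + 10×1 = 82
C: 4×2 + 14×4 + 4×0 + 2×4 + 3×3 + 5×2 + 10×0 = 91
D: 4×1 + 14×0 + 4×3 + 2×0 + 3×0 + 5×3 + 10×4 = 71
E: 4×0 + 14×1 + 4×2 + 2×2 + 3×4 + 5×1 + 10×2 = 63

A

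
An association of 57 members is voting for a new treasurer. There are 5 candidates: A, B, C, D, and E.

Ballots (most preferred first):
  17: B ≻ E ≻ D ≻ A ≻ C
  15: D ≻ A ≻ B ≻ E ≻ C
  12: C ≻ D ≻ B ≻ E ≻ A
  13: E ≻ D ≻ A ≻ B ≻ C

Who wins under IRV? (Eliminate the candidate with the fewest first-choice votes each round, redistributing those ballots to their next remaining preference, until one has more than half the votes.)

D

Round 1: A 0, B 17, C 12, D 15, E 13. A eliminated.
Round 2: B 17, C 12, D 15, E 13. C eliminated.
Round 3: B 17, D 27, E 13. E eliminated.
Round 4: B 17, D 40. D has a majority (≥29).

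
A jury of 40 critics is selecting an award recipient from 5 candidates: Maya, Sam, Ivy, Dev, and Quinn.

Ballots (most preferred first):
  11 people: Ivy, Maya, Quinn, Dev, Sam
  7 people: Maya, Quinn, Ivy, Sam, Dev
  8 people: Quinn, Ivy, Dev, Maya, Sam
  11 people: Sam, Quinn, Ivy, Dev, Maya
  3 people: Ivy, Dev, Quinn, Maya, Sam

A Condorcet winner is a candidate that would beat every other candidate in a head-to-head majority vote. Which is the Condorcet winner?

Quinn

Quinn vs Maya: 22–18
Quinn vs Sam: 29–11
Quinn vs Ivy: 26–14
Quinn vs Dev: 37–3
Quinn beats every other candidate.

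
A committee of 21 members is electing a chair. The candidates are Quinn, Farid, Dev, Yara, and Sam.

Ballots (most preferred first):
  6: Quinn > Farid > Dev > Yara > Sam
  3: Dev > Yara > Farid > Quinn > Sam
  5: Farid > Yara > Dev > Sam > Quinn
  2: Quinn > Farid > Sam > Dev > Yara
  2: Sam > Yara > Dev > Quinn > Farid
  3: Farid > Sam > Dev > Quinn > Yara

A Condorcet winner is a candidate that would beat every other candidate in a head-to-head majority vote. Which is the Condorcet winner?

Farid

Farid vs Quinn: 11–10
Farid vs Dev: 16–5
Farid vs Yara: 16–5
Farid vs Sam: 19–2
Farid beats every other candidate.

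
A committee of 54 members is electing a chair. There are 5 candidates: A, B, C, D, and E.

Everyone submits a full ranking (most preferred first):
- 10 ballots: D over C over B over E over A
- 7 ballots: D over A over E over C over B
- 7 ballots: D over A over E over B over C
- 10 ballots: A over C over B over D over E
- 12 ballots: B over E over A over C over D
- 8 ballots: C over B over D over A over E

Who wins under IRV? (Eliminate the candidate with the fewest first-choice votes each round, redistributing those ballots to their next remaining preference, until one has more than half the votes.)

Round 1: A 10, B 12, C 8, D 24, E 0. E eliminated.
Round 2: A 10, B 12, C 8, D 24. C eliminated.
Round 3: A 10, B 20, D 24. A eliminated.
Round 4: B 30, D 24. B has a majority (≥28).

B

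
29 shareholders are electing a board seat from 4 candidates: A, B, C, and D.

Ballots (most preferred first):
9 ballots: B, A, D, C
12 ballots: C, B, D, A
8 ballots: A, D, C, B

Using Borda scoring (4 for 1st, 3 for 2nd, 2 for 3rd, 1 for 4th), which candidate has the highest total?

B

A: 9×3 + 12×1 + 8×4 = 71
B: 9×4 + 12×3 + 8×1 = 80
C: 9×1 + 12×4 + 8×2 = 73
D: 9×2 + 12×2 + 8×3 = 66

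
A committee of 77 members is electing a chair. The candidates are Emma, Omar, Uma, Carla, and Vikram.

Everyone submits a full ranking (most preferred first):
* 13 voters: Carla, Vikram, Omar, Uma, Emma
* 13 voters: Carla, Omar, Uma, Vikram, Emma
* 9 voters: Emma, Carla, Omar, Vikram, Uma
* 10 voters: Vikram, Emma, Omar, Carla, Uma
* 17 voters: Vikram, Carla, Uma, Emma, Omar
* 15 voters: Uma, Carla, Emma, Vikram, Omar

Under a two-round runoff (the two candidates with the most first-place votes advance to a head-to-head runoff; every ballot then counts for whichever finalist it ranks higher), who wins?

Round 1 first-place votes: Emma 9, Omar 0, Uma 15, Carla 26, Vikram 27. Vikram and Carla advance.
Runoff: Vikram is ranked above Carla on 27 ballots, Carla above Vikram on 50.

Carla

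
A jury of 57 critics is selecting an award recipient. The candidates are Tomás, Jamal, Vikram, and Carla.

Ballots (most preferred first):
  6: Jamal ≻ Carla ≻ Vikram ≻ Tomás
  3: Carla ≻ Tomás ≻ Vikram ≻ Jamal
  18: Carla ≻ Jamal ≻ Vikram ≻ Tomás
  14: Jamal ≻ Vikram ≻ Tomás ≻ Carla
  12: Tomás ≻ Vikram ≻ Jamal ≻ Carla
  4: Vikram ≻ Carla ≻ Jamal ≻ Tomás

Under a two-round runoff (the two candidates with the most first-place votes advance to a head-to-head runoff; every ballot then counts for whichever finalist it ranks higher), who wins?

Jamal

Round 1 first-place votes: Tomás 12, Jamal 20, Vikram 4, Carla 21. Carla and Jamal advance.
Runoff: Carla is ranked above Jamal on 25 ballots, Jamal above Carla on 32.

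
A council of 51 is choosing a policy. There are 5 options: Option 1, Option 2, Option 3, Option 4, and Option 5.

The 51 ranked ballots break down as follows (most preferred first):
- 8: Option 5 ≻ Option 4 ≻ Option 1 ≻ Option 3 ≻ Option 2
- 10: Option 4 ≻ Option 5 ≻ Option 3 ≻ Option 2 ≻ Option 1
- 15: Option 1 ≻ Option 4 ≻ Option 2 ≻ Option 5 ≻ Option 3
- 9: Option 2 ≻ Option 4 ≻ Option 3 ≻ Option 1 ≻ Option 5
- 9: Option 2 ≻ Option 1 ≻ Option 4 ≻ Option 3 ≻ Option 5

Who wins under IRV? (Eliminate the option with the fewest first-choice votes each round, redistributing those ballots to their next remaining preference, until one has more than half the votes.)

Round 1: Option 1 15, Option 2 18, Option 3 0, Option 4 10, Option 5 8. Option 3 eliminated.
Round 2: Option 1 15, Option 2 18, Option 4 10, Option 5 8. Option 5 eliminated.
Round 3: Option 1 15, Option 2 18, Option 4 18. Option 1 eliminated.
Round 4: Option 2 18, Option 4 33. Option 4 has a majority (≥26).

Option 4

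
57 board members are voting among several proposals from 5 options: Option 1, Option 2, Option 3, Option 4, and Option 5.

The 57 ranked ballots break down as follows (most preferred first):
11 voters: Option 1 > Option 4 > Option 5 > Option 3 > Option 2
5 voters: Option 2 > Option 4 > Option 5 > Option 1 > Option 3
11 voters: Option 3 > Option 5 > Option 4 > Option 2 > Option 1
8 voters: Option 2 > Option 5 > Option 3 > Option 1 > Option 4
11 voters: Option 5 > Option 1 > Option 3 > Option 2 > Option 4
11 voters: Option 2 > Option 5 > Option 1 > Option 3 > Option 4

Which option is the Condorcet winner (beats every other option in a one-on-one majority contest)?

Option 5 vs Option 1: 46–11
Option 5 vs Option 2: 33–24
Option 5 vs Option 3: 46–11
Option 5 vs Option 4: 41–16
Option 5 beats every other option.

Option 5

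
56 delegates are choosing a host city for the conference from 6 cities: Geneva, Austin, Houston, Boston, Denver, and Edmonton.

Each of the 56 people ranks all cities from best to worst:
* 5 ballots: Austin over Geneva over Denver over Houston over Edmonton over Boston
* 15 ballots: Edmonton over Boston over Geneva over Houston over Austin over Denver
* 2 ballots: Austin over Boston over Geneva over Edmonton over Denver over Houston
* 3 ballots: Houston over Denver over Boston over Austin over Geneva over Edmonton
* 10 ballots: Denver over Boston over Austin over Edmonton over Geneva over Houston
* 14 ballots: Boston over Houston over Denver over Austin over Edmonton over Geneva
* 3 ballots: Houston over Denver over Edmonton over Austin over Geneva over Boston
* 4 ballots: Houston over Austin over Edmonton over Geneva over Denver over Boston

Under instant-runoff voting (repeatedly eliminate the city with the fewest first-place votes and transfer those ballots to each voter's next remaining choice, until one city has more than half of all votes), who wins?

Denver

Round 1: Geneva 0, Austin 7, Houston 10, Boston 14, Denver 10, Edmonton 15. Geneva eliminated.
Round 2: Austin 7, Houston 10, Boston 14, Denver 10, Edmonton 15. Austin eliminated.
Round 3: Houston 10, Boston 16, Denver 15, Edmonton 15. Houston eliminated.
Round 4: Boston 16, Denver 21, Edmonton 19. Boston eliminated.
Round 5: Denver 35, Edmonton 21. Denver has a majority (≥29).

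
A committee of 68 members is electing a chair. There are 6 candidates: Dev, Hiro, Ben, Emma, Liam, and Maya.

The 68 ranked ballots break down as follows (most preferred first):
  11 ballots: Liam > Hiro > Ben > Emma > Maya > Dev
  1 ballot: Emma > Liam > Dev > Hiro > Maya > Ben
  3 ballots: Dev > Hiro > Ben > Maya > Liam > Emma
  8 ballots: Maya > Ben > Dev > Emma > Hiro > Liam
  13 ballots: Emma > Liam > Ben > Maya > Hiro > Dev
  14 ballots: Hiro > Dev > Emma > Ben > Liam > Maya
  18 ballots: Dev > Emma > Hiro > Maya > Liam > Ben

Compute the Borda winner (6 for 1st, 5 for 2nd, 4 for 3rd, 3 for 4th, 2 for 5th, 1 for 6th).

Dev: 11×1 + 1×4 + 3×6 + 8×4 + 13×1 + 14×5 + 18×6 = 256
Hiro: 11×5 + 1×3 + 3×5 + 8×2 + 13×2 + 14×6 + 18×4 = 271
Ben: 11×4 + 1×1 + 3×4 + 8×5 + 13×4 + 14×3 + 18×1 = 209
Emma: 11×3 + 1×6 + 3×1 + 8×3 + 13×6 + 14×4 + 18×5 = 290
Liam: 11×6 + 1×5 + 3×2 + 8×1 + 13×5 + 14×2 + 18×2 = 214
Maya: 11×2 + 1×2 + 3×3 + 8×6 + 13×3 + 14×1 + 18×3 = 188

Emma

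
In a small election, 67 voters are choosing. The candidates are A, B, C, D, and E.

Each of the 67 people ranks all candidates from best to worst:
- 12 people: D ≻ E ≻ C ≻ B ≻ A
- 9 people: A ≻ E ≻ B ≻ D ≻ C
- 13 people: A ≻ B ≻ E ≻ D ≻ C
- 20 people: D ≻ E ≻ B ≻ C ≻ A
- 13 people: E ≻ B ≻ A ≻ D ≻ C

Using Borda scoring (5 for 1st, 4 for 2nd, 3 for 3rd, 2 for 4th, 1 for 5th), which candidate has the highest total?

A: 12×1 + 9×5 + 13×5 + 20×1 + 13×3 = 181
B: 12×2 + 9×3 + 13×4 + 20×3 + 13×4 = 215
C: 12×3 + 9×1 + 13×1 + 20×2 + 13×1 = 111
D: 12×5 + 9×2 + 13×2 + 20×5 + 13×2 = 230
E: 12×4 + 9×4 + 13×3 + 20×4 + 13×5 = 268

E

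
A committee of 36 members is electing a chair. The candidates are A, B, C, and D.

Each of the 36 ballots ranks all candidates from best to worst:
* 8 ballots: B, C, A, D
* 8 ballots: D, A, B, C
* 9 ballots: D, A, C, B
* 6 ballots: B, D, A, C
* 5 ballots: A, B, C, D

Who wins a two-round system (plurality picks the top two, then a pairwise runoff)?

B

Round 1 first-place votes: A 5, B 14, C 0, D 17. D and B advance.
Runoff: D is ranked above B on 17 ballots, B above D on 19.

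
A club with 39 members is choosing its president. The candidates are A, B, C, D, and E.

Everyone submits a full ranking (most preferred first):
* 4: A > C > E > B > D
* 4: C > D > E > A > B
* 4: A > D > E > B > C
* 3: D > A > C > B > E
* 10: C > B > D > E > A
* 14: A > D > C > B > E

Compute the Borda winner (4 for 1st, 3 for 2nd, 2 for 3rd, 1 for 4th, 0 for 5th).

C

A: 4×4 + 4×1 + 4×4 + 3×3 + 10×0 + 14×4 = 101
B: 4×1 + 4×0 + 4×1 + 3×1 + 10×3 + 14×1 = 55
C: 4×3 + 4×4 + 4×0 + 3×2 + 10×4 + 14×2 = 102
D: 4×0 + 4×3 + 4×3 + 3×4 + 10×2 + 14×3 = 98
E: 4×2 + 4×2 + 4×2 + 3×0 + 10×1 + 14×0 = 34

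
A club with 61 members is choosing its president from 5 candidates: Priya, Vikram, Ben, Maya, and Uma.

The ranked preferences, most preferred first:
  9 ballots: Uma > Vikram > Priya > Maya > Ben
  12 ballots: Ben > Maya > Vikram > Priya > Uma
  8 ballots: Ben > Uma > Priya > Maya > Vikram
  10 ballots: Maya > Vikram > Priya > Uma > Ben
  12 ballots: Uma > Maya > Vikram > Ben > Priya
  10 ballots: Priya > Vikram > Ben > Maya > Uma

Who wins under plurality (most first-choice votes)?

First-place votes: Priya 10, Vikram 0, Ben 20, Maya 10, Uma 21.

Uma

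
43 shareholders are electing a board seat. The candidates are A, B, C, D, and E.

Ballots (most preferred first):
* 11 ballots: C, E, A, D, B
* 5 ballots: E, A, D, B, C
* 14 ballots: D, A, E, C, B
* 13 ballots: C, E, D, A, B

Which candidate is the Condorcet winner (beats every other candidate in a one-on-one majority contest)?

C vs A: 24–19
C vs B: 38–5
C vs D: 24–19
C vs E: 24–19
C beats every other candidate.

C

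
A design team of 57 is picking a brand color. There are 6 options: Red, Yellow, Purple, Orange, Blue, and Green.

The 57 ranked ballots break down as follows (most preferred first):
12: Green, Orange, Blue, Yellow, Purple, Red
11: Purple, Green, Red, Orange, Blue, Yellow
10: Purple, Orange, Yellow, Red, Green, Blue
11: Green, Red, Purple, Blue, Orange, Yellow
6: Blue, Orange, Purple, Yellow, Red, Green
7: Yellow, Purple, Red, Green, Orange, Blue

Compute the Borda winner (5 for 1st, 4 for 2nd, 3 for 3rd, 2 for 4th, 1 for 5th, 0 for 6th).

Purple

Red: 12×0 + 11×3 + 10×2 + 11×4 + 6×1 + 7×3 = 124
Yellow: 12×2 + 11×0 + 10×3 + 11×0 + 6×2 + 7×5 = 101
Purple: 12×1 + 11×5 + 10×5 + 11×3 + 6×3 + 7×4 = 196
Orange: 12×4 + 11×2 + 10×4 + 11×1 + 6×4 + 7×1 = 152
Blue: 12×3 + 11×1 + 10×0 + 11×2 + 6×5 + 7×0 = 99
Green: 12×5 + 11×4 + 10×1 + 11×5 + 6×0 + 7×2 = 183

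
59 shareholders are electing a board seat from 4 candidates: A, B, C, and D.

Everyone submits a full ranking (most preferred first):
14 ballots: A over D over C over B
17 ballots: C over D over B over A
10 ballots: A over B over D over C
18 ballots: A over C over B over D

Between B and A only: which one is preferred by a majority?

B is ranked above A on 17 ballots; A above B on 42.

A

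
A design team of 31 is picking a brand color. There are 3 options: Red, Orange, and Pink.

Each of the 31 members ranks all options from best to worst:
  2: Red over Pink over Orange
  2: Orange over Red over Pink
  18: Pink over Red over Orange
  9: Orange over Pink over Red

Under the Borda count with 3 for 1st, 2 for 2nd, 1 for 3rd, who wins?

Pink

Red: 2×3 + 2×2 + 18×2 + 9×1 = 55
Orange: 2×1 + 2×3 + 18×1 + 9×3 = 53
Pink: 2×2 + 2×1 + 18×3 + 9×2 = 78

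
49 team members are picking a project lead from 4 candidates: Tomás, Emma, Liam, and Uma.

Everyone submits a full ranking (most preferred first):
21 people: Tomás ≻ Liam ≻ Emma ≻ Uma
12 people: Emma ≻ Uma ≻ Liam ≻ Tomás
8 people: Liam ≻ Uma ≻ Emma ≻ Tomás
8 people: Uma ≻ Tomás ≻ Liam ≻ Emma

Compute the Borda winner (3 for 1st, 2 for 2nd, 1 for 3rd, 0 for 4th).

Liam

Tomás: 21×3 + 12×0 + 8×0 + 8×2 = 79
Emma: 21×1 + 12×3 + 8×1 + 8×0 = 65
Liam: 21×2 + 12×1 + 8×3 + 8×1 = 86
Uma: 21×0 + 12×2 + 8×2 + 8×3 = 64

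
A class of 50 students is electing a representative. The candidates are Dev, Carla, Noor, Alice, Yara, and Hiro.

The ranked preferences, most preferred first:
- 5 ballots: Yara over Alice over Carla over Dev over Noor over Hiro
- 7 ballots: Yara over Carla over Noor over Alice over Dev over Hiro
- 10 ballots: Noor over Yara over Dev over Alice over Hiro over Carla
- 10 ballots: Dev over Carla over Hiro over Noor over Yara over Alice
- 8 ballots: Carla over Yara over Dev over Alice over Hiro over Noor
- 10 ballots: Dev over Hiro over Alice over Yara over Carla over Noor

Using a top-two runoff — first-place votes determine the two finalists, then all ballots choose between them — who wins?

Round 1 first-place votes: Dev 20, Carla 8, Noor 10, Alice 0, Yara 12, Hiro 0. Dev and Yara advance.
Runoff: Dev is ranked above Yara on 20 ballots, Yara above Dev on 30.

Yara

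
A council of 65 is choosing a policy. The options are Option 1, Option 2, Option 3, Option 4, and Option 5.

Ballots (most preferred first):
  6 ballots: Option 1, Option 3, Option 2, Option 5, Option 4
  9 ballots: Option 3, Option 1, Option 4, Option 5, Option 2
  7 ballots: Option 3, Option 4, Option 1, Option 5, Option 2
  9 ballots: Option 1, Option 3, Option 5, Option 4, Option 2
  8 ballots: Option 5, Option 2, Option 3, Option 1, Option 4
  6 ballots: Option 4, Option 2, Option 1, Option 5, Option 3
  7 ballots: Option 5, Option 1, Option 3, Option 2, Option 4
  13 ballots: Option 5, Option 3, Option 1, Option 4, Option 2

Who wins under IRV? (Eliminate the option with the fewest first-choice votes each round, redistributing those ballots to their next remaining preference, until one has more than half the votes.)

Option 1

Round 1: Option 1 15, Option 2 0, Option 3 16, Option 4 6, Option 5 28. Option 2 eliminated.
Round 2: Option 1 15, Option 3 16, Option 4 6, Option 5 28. Option 4 eliminated.
Round 3: Option 1 21, Option 3 16, Option 5 28. Option 3 eliminated.
Round 4: Option 1 37, Option 5 28. Option 1 has a majority (≥33).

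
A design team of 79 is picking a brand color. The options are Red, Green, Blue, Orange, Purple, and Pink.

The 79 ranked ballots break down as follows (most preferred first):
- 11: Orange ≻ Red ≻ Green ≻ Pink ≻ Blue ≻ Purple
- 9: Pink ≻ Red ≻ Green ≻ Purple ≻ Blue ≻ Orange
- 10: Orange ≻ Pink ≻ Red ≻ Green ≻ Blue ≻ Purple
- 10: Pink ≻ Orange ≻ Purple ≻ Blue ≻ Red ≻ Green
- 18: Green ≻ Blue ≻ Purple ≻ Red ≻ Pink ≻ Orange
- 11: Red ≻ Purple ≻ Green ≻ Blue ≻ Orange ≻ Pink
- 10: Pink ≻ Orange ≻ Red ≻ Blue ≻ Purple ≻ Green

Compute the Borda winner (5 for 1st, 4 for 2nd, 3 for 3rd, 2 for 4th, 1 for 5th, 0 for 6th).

Red: 11×4 + 9×4 + 10×3 + 10×1 + 18×2 + 11×5 + 10×3 = 241
Green: 11×3 + 9×3 + 10×2 + 10×0 + 18×5 + 11×3 + 10×0 = 203
Blue: 11×1 + 9×1 + 10×1 + 10×2 + 18×4 + 11×2 + 10×2 = 164
Orange: 11×5 + 9×0 + 10×5 + 10×4 + 18×0 + 11×1 + 10×4 = 196
Purple: 11×0 + 9×2 + 10×0 + 10×3 + 18×3 + 11×4 + 10×1 = 156
Pink: 11×2 + 9×5 + 10×4 + 10×5 + 18×1 + 11×0 + 10×5 = 225

Red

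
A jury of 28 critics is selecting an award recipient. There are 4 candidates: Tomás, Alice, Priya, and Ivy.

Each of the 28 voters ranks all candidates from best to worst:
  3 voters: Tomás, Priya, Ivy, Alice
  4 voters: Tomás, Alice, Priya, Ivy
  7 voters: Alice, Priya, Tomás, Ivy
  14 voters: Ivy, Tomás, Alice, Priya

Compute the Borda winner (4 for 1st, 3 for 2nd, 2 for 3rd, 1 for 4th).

Tomás: 3×4 + 4×4 + 7×2 + 14×3 = 84
Alice: 3×1 + 4×3 + 7×4 + 14×2 = 71
Priya: 3×3 + 4×2 + 7×3 + 14×1 = 52
Ivy: 3×2 + 4×1 + 7×1 + 14×4 = 73

Tomás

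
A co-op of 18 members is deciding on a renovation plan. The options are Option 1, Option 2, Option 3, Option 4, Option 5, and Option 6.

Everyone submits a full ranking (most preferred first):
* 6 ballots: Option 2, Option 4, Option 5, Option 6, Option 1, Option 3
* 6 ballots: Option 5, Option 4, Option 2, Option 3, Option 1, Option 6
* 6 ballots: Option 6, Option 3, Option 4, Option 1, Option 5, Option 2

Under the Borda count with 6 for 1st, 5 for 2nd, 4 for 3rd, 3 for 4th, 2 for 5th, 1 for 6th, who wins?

Option 4

Option 1: 6×2 + 6×2 + 6×3 = 42
Option 2: 6×6 + 6×4 + 6×1 = 66
Option 3: 6×1 + 6×3 + 6×5 = 54
Option 4: 6×5 + 6×5 + 6×4 = 84
Option 5: 6×4 + 6×6 + 6×2 = 72
Option 6: 6×3 + 6×1 + 6×6 = 60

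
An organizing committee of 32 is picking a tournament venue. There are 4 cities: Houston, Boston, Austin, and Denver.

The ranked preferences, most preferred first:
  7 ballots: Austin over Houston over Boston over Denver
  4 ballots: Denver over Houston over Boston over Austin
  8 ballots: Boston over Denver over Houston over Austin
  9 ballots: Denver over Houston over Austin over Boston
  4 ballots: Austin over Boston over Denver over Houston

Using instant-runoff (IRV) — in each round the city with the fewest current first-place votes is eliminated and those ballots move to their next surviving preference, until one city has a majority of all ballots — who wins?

Denver

Round 1: Houston 0, Boston 8, Austin 11, Denver 13. Houston eliminated.
Round 2: Boston 8, Austin 11, Denver 13. Boston eliminated.
Round 3: Austin 11, Denver 21. Denver has a majority (≥17).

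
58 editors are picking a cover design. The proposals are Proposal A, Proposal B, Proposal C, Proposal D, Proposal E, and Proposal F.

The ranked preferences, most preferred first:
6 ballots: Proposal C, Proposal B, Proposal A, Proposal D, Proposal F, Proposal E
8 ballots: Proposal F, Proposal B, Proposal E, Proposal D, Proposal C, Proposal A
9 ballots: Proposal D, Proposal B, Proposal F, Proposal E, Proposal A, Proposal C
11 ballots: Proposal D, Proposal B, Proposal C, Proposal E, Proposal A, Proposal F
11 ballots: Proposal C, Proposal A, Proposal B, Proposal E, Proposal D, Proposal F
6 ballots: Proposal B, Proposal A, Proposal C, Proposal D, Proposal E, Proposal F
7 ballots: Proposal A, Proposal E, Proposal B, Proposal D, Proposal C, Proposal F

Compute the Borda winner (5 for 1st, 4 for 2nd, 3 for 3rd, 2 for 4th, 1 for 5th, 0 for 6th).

Proposal A: 6×3 + 8×0 + 9×1 + 11×1 + 11×4 + 6×4 + 7×5 = 141
Proposal B: 6×4 + 8×4 + 9×4 + 11×4 + 11×3 + 6×5 + 7×3 = 220
Proposal C: 6×5 + 8×1 + 9×0 + 11×3 + 11×5 + 6×3 + 7×1 = 151
Proposal D: 6×2 + 8×2 + 9×5 + 11×5 + 11×1 + 6×2 + 7×2 = 165
Proposal E: 6×0 + 8×3 + 9×2 + 11×2 + 11×2 + 6×1 + 7×4 = 120
Proposal F: 6×1 + 8×5 + 9×3 + 11×0 + 11×0 + 6×0 + 7×0 = 73

Proposal B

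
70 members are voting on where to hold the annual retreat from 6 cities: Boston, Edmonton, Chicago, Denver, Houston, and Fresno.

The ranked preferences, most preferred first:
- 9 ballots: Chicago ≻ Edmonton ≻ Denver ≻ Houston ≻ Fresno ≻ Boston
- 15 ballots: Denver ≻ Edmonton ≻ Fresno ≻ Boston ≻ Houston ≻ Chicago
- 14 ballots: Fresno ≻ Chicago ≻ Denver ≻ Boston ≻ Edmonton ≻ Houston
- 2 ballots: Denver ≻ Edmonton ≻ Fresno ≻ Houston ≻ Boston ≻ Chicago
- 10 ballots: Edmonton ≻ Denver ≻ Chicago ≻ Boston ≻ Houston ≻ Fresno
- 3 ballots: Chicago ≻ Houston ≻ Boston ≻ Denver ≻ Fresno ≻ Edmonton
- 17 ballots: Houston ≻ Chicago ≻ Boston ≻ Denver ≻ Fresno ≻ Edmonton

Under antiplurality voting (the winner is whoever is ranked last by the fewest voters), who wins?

Last-place votes: Boston 9, Edmonton 20, Chicago 17, Denver 0, Houston 14, Fresno 10.

Denver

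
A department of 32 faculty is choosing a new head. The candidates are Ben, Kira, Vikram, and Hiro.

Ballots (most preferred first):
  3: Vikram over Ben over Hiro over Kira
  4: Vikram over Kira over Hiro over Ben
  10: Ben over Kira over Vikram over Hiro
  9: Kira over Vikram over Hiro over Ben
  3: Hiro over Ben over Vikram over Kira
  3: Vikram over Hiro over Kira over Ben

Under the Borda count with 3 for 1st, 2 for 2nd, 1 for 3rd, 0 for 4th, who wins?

Vikram

Ben: 3×2 + 4×0 + 10×3 + 9×0 + 3×2 + 3×0 = 42
Kira: 3×0 + 4×2 + 10×2 + 9×3 + 3×0 + 3×1 = 58
Vikram: 3×3 + 4×3 + 10×1 + 9×2 + 3×1 + 3×3 = 61
Hiro: 3×1 + 4×1 + 10×0 + 9×1 + 3×3 + 3×2 = 31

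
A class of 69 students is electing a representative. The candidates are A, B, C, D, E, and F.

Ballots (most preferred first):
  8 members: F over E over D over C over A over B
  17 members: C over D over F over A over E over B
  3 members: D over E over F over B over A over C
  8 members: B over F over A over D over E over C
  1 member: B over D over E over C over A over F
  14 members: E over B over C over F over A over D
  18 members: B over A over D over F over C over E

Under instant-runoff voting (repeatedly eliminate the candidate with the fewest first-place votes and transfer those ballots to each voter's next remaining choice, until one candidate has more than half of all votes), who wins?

Round 1: A 0, B 27, C 17, D 3, E 14, F 8. A eliminated.
Round 2: B 27, C 17, D 3, E 14, F 8. D eliminated.
Round 3: B 27, C 17, E 17, F 8. F eliminated.
Round 4: B 27, C 17, E 25. C eliminated.
Round 5: B 27, E 42. E has a majority (≥35).

E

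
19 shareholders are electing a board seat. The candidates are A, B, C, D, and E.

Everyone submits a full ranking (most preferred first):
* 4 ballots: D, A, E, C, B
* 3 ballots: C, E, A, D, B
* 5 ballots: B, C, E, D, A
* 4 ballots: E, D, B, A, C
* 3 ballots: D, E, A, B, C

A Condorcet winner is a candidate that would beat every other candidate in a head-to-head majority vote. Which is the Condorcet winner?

E

E vs A: 15–4
E vs B: 14–5
E vs C: 11–8
E vs D: 12–7
E beats every other candidate.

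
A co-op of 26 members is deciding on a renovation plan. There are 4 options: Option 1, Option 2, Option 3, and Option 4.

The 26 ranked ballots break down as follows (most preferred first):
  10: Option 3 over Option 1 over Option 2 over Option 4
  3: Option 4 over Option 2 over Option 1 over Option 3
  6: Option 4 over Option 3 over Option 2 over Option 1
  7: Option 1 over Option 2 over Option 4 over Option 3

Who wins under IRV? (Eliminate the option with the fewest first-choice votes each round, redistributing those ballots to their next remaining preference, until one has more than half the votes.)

Round 1: Option 1 7, Option 2 0, Option 3 10, Option 4 9. Option 2 eliminated.
Round 2: Option 1 7, Option 3 10, Option 4 9. Option 1 eliminated.
Round 3: Option 3 10, Option 4 16. Option 4 has a majority (≥14).

Option 4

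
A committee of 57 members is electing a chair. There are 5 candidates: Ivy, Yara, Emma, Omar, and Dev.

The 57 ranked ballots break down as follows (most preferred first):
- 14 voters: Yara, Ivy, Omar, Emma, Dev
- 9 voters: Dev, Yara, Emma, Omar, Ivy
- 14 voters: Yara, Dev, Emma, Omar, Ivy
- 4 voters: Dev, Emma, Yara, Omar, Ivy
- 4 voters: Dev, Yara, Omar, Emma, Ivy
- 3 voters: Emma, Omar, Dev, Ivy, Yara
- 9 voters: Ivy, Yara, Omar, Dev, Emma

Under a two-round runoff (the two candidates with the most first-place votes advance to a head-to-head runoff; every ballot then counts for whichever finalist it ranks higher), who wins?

Round 1 first-place votes: Ivy 9, Yara 28, Emma 3, Omar 0, Dev 17. Yara and Dev advance.
Runoff: Yara is ranked above Dev on 37 ballots, Dev above Yara on 20.

Yara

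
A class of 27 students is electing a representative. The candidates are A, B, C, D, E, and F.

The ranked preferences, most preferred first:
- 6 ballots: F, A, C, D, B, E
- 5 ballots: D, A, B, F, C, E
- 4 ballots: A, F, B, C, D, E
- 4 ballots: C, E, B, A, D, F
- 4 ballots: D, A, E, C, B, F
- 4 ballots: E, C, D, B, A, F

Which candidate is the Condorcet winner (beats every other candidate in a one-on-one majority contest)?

A

A vs B: 19–8
A vs C: 19–8
A vs D: 14–13
A vs E: 19–8
A vs F: 21–6
A beats every other candidate.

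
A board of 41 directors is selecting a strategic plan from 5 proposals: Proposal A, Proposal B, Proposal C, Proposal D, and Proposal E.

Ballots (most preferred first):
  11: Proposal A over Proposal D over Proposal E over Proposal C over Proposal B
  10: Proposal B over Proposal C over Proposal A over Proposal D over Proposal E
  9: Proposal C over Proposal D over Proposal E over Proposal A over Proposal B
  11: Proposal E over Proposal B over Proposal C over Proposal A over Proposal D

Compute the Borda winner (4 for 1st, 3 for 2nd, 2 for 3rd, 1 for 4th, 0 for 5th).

Proposal C

Proposal A: 11×4 + 10×2 + 9×1 + 11×1 = 84
Proposal B: 11×0 + 10×4 + 9×0 + 11×3 = 73
Proposal C: 11×1 + 10×3 + 9×4 + 11×2 = 99
Proposal D: 11×3 + 10×1 + 9×3 + 11×0 = 70
Proposal E: 11×2 + 10×0 + 9×2 + 11×4 = 84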